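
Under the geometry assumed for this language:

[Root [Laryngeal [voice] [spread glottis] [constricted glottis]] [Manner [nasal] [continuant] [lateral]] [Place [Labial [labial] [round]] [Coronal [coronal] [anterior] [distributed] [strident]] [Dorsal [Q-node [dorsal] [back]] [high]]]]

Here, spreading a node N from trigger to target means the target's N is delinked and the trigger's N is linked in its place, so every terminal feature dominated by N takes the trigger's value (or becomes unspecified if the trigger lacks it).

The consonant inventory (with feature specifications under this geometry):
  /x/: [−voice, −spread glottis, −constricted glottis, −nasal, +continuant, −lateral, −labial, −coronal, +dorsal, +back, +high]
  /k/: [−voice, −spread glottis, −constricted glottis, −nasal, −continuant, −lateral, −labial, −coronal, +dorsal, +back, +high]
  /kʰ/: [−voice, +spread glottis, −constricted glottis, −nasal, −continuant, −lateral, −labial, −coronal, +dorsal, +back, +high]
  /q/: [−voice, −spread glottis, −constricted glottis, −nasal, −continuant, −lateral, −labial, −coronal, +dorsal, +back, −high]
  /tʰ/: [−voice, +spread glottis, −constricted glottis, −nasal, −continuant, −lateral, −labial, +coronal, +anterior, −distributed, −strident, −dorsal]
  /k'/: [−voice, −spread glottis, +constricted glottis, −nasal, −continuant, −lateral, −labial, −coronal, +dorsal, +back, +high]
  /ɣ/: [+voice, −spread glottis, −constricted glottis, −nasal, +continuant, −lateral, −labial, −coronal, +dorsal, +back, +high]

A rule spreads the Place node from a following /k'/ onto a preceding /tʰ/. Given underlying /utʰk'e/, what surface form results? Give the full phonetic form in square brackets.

[ukʰk'e]

The Place node dominates the terminals [labial], [round], [coronal], [anterior], [distributed], [strident], [dorsal], [back], [high].
The target acquires /k'/'s values for everything under Place — [−labial], [−coronal], [+dorsal], [+back], [+high] — while keeping its own [voice], [spread glottis], [constricted glottis], ….
This feature bundle is that of [kʰ], so /utʰk'e/ surfaces as [ukʰk'e].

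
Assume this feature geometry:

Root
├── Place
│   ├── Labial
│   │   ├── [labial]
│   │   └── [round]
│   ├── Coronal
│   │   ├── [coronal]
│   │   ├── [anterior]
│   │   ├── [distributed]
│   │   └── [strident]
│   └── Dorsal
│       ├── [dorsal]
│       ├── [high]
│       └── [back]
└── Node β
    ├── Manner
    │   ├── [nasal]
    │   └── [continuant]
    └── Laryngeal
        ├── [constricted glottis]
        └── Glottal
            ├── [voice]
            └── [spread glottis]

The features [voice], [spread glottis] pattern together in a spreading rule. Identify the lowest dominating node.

[voice]: Root > Node β > Laryngeal > Glottal > [voice].
[spread glottis]: Root > Node β > Laryngeal > Glottal > [spread glottis].
The lowest node appearing on every path is Glottal; each proper daughter of Glottal fails to dominate at least one of the listed features.

Glottal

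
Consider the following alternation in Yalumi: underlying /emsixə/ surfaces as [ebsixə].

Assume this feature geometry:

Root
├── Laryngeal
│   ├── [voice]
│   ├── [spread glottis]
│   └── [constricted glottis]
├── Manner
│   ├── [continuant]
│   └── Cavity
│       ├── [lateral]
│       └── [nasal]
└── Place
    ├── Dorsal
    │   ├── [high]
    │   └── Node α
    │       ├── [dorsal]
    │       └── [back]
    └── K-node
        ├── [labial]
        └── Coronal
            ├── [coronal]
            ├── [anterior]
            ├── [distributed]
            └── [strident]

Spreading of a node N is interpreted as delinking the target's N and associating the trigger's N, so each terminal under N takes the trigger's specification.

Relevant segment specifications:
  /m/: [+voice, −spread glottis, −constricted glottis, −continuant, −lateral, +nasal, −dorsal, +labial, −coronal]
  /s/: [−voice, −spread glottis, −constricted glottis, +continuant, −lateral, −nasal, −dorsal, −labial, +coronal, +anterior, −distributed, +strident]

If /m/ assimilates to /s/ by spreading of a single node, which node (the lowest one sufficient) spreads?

[nasal]

Feature comparison: [nasal] differs between /m/ and [b]; the remaining terminals match.
With a single altered terminal, the smallest constituent that could spread is that terminal — [nasal].
Features on which the two segments disagree outside [nasal], such as [continuant], [voice], are unchanged — nothing dominating them spread, and [nasal] is the minimal sufficient constituent.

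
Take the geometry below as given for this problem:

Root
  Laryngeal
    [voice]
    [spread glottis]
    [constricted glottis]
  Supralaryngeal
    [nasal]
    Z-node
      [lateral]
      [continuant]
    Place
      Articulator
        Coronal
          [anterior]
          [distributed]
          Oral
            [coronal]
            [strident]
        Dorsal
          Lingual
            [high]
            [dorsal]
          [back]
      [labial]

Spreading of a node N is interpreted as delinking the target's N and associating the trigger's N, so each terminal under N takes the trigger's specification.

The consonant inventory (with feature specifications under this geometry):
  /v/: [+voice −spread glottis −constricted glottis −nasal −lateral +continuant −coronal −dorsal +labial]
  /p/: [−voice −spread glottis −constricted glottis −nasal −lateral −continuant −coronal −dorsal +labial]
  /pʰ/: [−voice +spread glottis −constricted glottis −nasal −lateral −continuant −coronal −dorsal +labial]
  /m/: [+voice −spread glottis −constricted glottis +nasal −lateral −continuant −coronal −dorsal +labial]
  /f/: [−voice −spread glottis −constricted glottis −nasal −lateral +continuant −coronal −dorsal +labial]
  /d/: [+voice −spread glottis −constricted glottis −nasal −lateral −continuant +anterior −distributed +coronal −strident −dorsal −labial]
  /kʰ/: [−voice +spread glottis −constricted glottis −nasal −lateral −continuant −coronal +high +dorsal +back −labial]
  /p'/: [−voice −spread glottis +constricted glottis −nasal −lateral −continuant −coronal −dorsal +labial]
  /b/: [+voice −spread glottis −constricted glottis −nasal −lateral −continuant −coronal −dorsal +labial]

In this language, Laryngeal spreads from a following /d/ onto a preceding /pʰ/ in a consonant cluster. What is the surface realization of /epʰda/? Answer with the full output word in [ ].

[ebda]

Terminals under Laryngeal in this geometry: [voice], [spread glottis], [constricted glottis].
The target acquires /d/'s values for everything under Laryngeal — [+voice], [−spread glottis], [−constricted glottis] — while keeping its own [nasal], [lateral], [continuant], ….
The resulting bundle matches /b/ in the inventory; substituting it for /pʰ/ gives [ebda].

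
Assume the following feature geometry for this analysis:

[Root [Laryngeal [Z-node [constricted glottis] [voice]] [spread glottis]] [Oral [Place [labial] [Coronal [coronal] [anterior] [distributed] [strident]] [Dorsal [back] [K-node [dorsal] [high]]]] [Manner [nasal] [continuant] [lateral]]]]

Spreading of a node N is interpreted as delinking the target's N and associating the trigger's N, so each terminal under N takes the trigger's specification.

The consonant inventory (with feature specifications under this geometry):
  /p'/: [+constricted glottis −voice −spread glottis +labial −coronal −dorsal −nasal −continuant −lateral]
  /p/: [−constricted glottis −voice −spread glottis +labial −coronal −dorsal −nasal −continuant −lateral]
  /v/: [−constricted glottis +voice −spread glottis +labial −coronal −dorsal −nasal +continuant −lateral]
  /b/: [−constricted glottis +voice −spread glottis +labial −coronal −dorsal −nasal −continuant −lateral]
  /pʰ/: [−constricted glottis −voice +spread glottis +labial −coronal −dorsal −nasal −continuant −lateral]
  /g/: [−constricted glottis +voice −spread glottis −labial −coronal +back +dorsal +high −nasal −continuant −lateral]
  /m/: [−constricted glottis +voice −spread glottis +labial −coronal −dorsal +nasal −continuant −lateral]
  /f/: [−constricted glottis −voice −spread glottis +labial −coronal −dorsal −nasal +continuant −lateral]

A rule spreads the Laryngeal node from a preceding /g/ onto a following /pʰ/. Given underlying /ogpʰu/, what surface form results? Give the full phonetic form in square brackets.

[ogbu]

The Laryngeal node dominates the terminals [constricted glottis], [voice], [spread glottis].
After delinking /pʰ/'s Laryngeal and linking /g/'s, the affected terminals become [−constricted glottis], [+voice], [−spread glottis]; [labial], [coronal], [dorsal], … (outside Laryngeal) are retained from /pʰ/.
This feature bundle is that of [b], so /ogpʰu/ surfaces as [ogbu].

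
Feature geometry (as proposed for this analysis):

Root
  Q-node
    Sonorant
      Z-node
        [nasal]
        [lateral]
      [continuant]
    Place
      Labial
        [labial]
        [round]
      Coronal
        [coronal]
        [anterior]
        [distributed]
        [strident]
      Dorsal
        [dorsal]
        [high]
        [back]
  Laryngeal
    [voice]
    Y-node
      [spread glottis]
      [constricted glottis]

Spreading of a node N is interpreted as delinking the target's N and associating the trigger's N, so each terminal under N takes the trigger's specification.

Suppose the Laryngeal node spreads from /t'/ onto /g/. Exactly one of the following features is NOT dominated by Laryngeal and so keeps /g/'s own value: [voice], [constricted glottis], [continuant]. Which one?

The terminals dominated by Laryngeal are [voice], [spread glottis], [constricted glottis].
Spreading Laryngeal replaces [constricted glottis], [voice] with the trigger's values, since each sits inside the Laryngeal constituent.
[continuant] attaches under Sonorant, not under Laryngeal, so /g/ retains its own value for [continuant].

[continuant]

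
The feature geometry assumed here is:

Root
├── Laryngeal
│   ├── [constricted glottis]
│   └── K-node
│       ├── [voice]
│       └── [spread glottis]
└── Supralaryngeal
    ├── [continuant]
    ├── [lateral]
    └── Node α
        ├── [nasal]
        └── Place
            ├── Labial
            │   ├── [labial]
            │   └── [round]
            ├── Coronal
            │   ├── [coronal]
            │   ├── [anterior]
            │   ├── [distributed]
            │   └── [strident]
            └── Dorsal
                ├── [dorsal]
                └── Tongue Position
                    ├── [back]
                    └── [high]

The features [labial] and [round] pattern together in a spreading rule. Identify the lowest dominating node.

Labial

[labial] lies under Labial (below Supralaryngeal).
[round]: Root ▹ Supralaryngeal ▹ Node α ▹ Place ▹ Labial ▹ [round].
The listed terminals split across distinct daughters of Labial, so Labial itself is the smallest node containing them all.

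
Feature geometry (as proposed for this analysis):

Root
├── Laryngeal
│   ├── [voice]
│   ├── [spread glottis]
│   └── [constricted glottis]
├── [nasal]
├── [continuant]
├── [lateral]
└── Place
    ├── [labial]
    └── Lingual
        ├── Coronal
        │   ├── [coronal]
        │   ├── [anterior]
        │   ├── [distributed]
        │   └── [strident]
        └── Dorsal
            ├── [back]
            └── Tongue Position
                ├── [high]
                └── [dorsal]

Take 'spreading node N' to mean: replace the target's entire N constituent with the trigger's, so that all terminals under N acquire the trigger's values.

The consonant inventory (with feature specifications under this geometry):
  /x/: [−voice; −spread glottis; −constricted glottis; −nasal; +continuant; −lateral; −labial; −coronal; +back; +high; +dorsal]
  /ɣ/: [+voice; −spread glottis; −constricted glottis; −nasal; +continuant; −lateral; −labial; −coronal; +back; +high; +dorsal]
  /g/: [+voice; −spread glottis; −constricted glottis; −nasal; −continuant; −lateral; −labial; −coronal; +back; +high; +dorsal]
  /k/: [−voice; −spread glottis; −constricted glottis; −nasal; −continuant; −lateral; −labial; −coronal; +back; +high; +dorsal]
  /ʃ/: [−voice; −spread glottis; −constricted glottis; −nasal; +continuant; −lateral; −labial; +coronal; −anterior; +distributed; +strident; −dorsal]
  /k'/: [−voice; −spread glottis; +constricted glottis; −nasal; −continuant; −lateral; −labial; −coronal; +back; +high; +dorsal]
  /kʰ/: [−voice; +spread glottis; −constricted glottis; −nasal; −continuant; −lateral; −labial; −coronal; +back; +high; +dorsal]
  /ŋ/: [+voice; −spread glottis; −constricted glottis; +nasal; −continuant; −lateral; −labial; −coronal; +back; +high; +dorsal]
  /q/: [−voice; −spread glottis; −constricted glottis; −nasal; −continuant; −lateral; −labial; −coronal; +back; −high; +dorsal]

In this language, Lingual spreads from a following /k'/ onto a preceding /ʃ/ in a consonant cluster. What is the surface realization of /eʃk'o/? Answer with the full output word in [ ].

Terminals under Lingual in this geometry: [coronal], [anterior], [distributed], [strident], [back], [high], [dorsal].
After delinking /ʃ/'s Lingual and linking /k'/'s, the affected terminals become [−coronal], [+back], [+high], [+dorsal]; [voice], [spread glottis], [constricted glottis], … (outside Lingual) are retained from /ʃ/.
Among the inventory, only /x/ has exactly this specification, giving the surface form [exk'o].

[exk'o]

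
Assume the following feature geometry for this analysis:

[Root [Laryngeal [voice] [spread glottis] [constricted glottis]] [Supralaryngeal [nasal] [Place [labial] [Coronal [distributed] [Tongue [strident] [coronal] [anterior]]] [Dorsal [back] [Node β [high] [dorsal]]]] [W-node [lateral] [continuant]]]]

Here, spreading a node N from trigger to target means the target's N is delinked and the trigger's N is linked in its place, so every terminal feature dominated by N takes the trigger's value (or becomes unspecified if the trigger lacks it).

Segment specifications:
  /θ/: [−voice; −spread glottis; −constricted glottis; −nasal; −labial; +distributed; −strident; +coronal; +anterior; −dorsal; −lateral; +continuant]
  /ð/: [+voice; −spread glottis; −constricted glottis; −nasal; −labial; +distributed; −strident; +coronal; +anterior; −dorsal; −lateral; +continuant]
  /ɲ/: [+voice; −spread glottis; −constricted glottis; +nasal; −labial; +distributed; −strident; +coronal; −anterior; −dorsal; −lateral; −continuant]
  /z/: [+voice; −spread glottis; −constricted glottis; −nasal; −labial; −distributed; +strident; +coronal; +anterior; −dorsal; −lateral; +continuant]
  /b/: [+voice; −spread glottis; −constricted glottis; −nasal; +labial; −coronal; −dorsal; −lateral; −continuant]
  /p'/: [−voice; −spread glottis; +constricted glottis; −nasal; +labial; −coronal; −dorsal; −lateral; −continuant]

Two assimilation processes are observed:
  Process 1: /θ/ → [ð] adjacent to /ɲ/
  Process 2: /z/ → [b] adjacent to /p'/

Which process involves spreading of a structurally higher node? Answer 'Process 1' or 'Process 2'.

Process 2

Process 1 alters [voice]; the lowest dominating node is [voice] (depth 2 from Root).
Process 2: the features that change are [continuant], [labial], [coronal], [anterior], [distributed], [strident]; the minimal node is Supralaryngeal (depth 1).
Supralaryngeal (depth 1) sits above [voice] (depth 2), making Process 2 the one with the higher spreading node.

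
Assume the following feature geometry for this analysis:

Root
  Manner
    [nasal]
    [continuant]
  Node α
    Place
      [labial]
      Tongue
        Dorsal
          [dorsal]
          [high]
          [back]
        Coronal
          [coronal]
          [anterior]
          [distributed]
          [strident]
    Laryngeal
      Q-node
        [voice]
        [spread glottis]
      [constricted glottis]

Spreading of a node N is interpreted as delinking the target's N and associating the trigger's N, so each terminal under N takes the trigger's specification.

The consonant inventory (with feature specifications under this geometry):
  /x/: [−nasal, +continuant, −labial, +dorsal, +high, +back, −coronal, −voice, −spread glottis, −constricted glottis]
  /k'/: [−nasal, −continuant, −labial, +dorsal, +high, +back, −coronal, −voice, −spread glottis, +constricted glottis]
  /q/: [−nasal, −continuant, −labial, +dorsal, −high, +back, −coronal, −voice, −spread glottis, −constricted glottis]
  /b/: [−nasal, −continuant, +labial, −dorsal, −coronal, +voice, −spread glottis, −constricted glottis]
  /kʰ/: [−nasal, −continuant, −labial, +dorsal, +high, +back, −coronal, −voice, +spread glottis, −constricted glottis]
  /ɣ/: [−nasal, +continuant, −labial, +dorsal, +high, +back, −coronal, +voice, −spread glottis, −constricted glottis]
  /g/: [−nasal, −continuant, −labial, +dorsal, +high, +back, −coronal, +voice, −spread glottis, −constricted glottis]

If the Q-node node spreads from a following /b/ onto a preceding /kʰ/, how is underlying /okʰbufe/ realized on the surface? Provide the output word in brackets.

[ogbufe]

Terminals under Q-node in this geometry: [voice], [spread glottis].
The target acquires /b/'s values for everything under Q-node — [+voice], [−spread glottis] — while keeping its own [nasal], [continuant], [labial], ….
This feature bundle is that of [g], so /okʰbufe/ surfaces as [ogbufe].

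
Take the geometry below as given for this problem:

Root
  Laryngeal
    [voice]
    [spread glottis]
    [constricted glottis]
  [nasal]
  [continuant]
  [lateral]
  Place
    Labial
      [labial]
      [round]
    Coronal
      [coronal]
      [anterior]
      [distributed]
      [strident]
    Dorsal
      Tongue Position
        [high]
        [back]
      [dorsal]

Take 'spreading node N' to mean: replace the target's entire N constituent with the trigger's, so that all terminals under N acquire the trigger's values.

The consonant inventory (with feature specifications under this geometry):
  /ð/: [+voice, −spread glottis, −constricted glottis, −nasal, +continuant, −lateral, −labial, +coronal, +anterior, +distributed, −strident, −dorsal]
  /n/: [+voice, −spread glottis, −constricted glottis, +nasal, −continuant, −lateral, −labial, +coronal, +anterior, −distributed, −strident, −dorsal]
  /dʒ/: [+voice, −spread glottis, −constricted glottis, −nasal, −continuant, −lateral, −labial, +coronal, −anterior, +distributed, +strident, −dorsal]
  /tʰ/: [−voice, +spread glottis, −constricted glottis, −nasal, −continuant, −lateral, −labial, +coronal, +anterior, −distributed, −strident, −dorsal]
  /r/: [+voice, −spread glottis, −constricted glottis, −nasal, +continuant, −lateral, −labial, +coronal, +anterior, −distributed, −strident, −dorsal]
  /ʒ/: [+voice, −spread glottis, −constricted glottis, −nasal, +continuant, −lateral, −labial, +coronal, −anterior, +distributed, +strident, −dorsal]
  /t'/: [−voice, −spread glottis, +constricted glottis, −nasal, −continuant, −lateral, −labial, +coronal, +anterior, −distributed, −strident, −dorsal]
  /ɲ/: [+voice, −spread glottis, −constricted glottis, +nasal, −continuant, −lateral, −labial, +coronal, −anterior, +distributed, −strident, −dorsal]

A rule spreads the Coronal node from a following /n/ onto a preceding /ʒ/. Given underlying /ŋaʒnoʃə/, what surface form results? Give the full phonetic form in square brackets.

The Coronal node dominates the terminals [coronal], [anterior], [distributed], [strident].
After delinking /ʒ/'s Coronal and linking /n/'s, the affected terminals become [+coronal], [+anterior], [−distributed], [−strident]; [voice], [spread glottis], [constricted glottis], … (outside Coronal) are retained from /ʒ/.
The resulting bundle matches /r/ in the inventory; substituting it for /ʒ/ gives [ŋarnoʃə].

[ŋarnoʃə]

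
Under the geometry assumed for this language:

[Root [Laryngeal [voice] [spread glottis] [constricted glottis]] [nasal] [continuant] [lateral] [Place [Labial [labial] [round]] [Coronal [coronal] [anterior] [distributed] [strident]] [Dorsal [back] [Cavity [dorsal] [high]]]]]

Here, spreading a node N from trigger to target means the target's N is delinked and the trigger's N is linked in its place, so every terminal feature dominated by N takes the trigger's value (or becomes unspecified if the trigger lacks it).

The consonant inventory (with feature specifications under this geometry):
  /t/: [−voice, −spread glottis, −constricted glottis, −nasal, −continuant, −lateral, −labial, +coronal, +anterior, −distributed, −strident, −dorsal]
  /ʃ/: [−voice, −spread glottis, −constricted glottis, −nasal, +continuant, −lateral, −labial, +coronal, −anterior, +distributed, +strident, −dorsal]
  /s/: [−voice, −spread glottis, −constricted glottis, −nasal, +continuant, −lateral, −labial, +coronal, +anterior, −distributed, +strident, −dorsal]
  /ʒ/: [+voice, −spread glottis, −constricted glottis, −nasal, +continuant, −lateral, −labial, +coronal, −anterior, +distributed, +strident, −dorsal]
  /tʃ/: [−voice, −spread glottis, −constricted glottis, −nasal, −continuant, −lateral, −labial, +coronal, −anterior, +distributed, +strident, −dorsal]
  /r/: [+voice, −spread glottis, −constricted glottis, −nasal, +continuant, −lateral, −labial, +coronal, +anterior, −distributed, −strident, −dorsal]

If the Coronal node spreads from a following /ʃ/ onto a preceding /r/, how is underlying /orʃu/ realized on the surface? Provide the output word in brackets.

The Coronal node dominates the terminals [coronal], [anterior], [distributed], [strident].
Spreading Coronal from /ʃ/ onto /r/ replaces those values with /ʃ/'s: [+coronal], [−anterior], [+distributed], [+strident]. Features outside Coronal ([voice], [spread glottis], [constricted glottis], …) stay as in /r/.
This feature bundle is that of [ʒ], so /orʃu/ surfaces as [oʒʃu].

[oʒʃu]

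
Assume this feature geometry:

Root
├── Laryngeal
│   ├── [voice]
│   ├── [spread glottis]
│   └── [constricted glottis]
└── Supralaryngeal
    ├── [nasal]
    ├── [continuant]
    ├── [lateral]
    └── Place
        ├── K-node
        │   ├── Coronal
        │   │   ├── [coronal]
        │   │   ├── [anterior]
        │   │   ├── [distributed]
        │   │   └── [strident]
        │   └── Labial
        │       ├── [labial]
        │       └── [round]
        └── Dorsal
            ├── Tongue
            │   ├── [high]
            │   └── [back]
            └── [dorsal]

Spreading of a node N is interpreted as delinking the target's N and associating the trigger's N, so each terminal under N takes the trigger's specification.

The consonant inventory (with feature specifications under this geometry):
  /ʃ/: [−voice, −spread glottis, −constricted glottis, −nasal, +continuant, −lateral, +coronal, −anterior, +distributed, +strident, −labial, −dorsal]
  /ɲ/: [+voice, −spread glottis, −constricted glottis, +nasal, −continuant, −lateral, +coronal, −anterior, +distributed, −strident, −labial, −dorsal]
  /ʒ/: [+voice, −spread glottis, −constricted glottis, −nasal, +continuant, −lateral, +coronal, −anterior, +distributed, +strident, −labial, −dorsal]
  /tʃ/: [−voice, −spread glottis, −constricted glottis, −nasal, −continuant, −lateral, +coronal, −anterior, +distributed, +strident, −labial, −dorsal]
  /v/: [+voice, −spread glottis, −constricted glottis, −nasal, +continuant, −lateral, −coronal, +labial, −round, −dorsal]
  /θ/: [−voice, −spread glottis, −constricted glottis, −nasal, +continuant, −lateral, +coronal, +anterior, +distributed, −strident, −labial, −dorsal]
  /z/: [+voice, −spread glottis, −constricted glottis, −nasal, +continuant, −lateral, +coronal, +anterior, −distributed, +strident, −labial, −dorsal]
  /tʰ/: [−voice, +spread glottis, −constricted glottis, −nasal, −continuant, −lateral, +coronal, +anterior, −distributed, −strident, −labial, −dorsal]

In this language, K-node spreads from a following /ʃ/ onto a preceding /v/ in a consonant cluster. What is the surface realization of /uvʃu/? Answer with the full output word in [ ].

The K-node node dominates the terminals [coronal], [anterior], [distributed], [strident], [labial], [round].
Spreading K-node from /ʃ/ onto /v/ replaces those values with /ʃ/'s: [+coronal], [−anterior], [+distributed], [+strident], [−labial]. Features outside K-node ([voice], [spread glottis], [constricted glottis], …) stay as in /v/.
This feature bundle is that of [ʒ], so /uvʃu/ surfaces as [uʒʃu].

[uʒʃu]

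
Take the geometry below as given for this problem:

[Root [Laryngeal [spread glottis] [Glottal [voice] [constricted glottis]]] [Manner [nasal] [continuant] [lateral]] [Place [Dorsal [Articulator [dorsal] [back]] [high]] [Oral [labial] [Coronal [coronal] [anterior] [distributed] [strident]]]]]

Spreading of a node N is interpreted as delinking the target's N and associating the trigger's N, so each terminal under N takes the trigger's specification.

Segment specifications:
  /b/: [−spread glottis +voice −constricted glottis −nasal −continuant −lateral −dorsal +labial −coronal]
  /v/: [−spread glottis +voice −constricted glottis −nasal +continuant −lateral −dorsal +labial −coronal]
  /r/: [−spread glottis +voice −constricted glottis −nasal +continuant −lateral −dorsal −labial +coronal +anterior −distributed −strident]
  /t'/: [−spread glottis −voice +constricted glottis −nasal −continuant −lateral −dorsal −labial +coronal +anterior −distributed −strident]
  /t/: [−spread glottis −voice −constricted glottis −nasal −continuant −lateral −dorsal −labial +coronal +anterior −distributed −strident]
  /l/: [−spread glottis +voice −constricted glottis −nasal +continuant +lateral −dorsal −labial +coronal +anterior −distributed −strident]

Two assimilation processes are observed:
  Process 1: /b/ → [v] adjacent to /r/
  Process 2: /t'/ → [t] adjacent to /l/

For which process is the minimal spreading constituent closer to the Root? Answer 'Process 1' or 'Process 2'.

Process 1: the feature that changes is [continuant]; the minimal node is [continuant] (depth 2).
Process 2 alters [constricted glottis]; the lowest dominating node is [constricted glottis] (depth 3 from Root).
[continuant] (depth 2) sits above [constricted glottis] (depth 3), making Process 1 the one with the higher spreading node.

Process 1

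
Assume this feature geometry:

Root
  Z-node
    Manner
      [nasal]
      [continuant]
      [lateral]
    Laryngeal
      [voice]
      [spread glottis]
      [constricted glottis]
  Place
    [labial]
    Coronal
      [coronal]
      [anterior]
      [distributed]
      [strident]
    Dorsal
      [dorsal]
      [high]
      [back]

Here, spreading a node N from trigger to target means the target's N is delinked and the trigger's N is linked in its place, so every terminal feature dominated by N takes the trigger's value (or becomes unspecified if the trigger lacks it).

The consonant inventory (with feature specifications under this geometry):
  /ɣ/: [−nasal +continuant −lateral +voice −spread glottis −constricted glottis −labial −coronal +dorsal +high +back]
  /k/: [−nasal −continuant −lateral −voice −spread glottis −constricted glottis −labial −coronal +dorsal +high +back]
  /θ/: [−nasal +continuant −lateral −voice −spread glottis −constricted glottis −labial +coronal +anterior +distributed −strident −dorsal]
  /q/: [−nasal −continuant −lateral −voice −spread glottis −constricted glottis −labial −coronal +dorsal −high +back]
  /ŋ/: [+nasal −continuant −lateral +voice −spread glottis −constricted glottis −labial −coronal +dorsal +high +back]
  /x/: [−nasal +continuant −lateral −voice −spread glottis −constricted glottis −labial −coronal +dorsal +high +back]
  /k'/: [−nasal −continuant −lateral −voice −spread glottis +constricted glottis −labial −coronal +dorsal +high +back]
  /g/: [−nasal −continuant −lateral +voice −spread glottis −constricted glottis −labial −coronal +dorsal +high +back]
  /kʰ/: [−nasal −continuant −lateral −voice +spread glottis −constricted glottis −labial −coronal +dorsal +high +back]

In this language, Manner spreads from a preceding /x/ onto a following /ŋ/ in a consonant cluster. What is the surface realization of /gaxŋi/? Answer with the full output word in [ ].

The Manner node dominates the terminals [nasal], [continuant], [lateral].
The target acquires /x/'s values for everything under Manner — [−nasal], [+continuant], [−lateral] — while keeping its own [voice], [spread glottis], [constricted glottis], ….
The resulting bundle matches /ɣ/ in the inventory; substituting it for /ŋ/ gives [gaxɣi].

[gaxɣi]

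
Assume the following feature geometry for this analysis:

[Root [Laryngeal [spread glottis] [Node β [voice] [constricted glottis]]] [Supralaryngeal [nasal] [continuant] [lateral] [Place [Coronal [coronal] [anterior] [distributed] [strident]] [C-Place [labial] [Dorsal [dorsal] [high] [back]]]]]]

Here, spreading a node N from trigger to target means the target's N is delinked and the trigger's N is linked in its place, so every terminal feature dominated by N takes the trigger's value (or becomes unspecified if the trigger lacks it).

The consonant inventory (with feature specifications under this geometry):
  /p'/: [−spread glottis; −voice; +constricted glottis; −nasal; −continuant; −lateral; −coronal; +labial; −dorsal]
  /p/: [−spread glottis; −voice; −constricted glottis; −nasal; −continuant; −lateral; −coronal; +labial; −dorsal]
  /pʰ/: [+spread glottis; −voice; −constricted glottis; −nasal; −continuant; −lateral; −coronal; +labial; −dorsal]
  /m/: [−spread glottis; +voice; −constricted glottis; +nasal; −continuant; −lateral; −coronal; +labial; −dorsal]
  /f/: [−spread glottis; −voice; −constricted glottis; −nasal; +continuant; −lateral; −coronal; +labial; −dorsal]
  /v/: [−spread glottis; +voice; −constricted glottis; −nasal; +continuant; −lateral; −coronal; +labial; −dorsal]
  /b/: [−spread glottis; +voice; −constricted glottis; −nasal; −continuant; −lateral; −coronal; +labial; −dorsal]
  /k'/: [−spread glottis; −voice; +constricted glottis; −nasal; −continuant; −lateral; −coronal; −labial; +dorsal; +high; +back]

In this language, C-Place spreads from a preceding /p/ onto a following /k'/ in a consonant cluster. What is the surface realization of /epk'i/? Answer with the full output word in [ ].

Terminals under C-Place in this geometry: [labial], [dorsal], [high], [back].
After delinking /k'/'s C-Place and linking /p/'s, the affected terminals become [+labial], [−dorsal]; [spread glottis], [voice], [constricted glottis], … (outside C-Place) are retained from /k'/.
Among the inventory, only /p'/ has exactly this specification, giving the surface form [epp'i].

[epp'i]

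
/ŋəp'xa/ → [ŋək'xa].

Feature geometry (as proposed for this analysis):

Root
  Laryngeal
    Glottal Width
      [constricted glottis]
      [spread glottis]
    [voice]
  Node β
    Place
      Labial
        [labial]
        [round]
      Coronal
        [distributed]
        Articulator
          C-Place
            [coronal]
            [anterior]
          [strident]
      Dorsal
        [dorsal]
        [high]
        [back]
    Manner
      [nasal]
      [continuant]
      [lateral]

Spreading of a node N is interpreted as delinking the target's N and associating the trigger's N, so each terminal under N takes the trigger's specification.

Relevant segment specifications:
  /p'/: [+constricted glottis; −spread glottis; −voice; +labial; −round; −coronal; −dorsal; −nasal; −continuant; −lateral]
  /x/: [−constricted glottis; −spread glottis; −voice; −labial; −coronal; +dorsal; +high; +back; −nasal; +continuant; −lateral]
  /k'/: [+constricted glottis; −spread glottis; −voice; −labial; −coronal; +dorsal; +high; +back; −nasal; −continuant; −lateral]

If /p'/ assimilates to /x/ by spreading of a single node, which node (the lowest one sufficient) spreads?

/p'/ and [k'] differ in [labial], [round], [dorsal], [high], [back]; every other specified feature is identical.
Tracing each changed feature up the tree, the paths first meet at Place; any lower node misses at least one of them.
Spreading Place from /x/ overwrites each of those terminals with /x/'s values, yielding exactly [k'].
Had Node β or a higher node spread, [continuant] would have taken /x/'s value; it stays as in /p'/, confirming the spreading constituent is exactly Place.

Place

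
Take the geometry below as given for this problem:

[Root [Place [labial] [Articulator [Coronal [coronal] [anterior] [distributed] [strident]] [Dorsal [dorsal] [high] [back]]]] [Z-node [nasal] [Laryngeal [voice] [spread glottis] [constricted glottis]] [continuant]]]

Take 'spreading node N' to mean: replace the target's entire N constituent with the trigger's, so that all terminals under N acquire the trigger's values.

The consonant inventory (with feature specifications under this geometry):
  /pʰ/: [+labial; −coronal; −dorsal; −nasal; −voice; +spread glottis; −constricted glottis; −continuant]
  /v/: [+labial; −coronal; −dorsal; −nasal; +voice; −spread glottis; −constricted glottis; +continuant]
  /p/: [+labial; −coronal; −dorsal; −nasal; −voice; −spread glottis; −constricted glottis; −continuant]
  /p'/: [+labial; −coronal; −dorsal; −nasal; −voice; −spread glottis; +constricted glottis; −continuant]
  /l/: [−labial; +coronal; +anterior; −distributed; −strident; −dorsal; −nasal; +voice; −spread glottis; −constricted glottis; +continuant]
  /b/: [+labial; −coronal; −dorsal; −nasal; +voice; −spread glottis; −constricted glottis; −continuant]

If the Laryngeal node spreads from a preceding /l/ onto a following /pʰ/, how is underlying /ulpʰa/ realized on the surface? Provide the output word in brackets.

Laryngeal immediately or transitively dominates [voice], [spread glottis], [constricted glottis].
Spreading Laryngeal from /l/ onto /pʰ/ replaces those values with /l/'s: [+voice], [−spread glottis], [−constricted glottis]. Features outside Laryngeal ([labial], [coronal], [dorsal], …) stay as in /pʰ/.
This feature bundle is that of [b], so /ulpʰa/ surfaces as [ulba].

[ulba]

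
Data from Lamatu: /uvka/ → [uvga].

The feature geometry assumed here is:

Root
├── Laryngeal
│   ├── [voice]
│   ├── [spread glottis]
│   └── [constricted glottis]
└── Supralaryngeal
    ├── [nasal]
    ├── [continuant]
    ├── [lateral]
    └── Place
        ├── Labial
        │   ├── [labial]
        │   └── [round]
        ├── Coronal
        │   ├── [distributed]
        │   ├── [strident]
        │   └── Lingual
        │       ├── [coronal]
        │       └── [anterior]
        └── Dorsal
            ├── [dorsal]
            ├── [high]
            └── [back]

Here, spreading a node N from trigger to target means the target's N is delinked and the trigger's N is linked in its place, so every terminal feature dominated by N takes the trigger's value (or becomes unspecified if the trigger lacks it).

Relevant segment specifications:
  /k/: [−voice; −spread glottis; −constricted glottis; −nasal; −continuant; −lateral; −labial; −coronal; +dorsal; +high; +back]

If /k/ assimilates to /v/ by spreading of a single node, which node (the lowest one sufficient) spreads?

[voice]

/k/ and [g] differ in [voice]; every other specified feature is identical.
Only a single terminal changes, and /v/ supplies the new value, so [voice] itself is the minimal spreading constituent.
Features on which the two segments disagree outside [voice], such as [labial], [dorsal], are unchanged — nothing dominating them spread, and [voice] is the minimal sufficient constituent.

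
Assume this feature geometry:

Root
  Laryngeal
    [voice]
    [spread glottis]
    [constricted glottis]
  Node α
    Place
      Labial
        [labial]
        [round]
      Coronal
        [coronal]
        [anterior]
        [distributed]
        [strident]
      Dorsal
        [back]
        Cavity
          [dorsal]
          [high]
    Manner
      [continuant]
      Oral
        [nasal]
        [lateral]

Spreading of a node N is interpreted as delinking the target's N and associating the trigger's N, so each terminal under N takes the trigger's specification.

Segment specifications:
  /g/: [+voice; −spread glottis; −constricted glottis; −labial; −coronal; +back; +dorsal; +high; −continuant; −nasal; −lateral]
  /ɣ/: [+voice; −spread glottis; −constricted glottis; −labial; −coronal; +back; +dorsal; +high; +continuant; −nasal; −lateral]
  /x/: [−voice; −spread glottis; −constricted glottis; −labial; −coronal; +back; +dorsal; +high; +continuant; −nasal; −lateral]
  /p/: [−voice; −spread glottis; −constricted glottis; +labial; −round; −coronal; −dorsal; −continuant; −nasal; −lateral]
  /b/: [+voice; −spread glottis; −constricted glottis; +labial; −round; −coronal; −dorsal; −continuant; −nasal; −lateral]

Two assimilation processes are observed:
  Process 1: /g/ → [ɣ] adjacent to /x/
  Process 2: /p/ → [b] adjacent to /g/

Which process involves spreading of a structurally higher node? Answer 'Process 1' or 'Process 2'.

Process 1 alters [continuant]; the lowest dominating node is [continuant] (depth 3 from Root).
Process 2 alters [voice]; the lowest dominating node is [voice] (depth 2 from Root).
[voice] (depth 2) sits above [continuant] (depth 3), making Process 2 the one with the higher spreading node.

Process 2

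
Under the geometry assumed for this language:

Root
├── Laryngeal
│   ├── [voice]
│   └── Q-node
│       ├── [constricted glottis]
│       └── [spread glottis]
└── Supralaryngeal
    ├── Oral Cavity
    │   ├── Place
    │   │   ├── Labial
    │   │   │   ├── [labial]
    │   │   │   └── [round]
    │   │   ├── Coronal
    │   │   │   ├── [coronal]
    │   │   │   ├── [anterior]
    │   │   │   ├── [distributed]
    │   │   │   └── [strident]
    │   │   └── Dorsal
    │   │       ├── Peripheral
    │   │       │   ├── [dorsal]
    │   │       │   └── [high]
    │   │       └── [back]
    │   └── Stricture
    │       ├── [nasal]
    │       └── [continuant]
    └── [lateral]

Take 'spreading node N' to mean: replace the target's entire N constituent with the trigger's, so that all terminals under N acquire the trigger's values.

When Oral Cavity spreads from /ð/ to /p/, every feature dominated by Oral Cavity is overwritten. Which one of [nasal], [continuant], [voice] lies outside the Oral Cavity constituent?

Oral Cavity dominates exactly [labial], [round], [coronal], [anterior], [distributed], [strident], [dorsal], [high], [back], [nasal], [continuant].
Of the listed options, [continuant], [nasal] are among these and would be overwritten by spreading Oral Cavity.
[voice] attaches under Laryngeal, not under Oral Cavity, so /p/ retains its own value for [voice].

[voice]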